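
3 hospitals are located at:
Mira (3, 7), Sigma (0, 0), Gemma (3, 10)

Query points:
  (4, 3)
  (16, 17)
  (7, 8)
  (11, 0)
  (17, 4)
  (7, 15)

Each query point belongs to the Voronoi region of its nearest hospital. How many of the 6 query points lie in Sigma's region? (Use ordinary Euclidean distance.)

(4, 3) — d² to each: Mira:17, Sigma:25, Gemma:50 → nearest is Mira
(16, 17) — d² to each: Mira:269, Sigma:545, Gemma:218 → nearest is Gemma
(7, 8) — d² to each: Mira:17, Sigma:113, Gemma:20 → nearest is Mira
(11, 0) — d² to each: Mira:113, Sigma:121, Gemma:164 → nearest is Mira
(17, 4) — d² to each: Mira:205, Sigma:305, Gemma:232 → nearest is Mira
(7, 15) — d² to each: Mira:80, Sigma:274, Gemma:41 → nearest is Gemma
0 of the 6 points have Sigma as nearest.

0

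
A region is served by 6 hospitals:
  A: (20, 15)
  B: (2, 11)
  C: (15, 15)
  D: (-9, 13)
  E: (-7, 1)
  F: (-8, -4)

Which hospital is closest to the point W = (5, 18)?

Since √ is increasing, it suffices to compare squared distances:
|WA|² = (5−20)² + (18−15)² = 225 + 9 = 234
|WB|² = (5−2)² + (18−11)² = 9 + 49 = 58
|WC|² = (5−15)² + (18−15)² = 100 + 9 = 109
|WD|² = (5−(-9))² + (18−13)² = 196 + 25 = 221
|WE|² = (5−(-7))² + (18−1)² = 144 + 289 = 433
|WF|² = (5−(-8))² + (18−(-4))² = 169 + 484 = 653
Minimum is at B.

B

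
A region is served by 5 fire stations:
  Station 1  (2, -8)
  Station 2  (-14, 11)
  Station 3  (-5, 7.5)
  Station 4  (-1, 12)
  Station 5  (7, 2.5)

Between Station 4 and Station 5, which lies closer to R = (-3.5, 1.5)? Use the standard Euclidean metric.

Station 5

Compare squared distances:
d²(R, Station 4) = (-3.5−(-1))² + (1.5−12)² = 6.25 + 110.25 = 116.5
d²(R, Station 5) = (-3.5−7)² + (1.5−2.5)² = 110.25 + 1 = 111.25
116.5 > 111.25, so Station 5 is closer.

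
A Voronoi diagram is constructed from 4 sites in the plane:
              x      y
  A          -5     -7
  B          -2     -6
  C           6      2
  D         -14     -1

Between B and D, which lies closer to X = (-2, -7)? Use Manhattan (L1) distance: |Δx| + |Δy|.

B

d(X,B) = |-2−(-2)| + |-7−(-6)| = 0 + 1 = 1
d(X,D) = |-2−(-14)| + |-7−(-1)| = 12 + 6 = 18
1 < 18, so B is closer.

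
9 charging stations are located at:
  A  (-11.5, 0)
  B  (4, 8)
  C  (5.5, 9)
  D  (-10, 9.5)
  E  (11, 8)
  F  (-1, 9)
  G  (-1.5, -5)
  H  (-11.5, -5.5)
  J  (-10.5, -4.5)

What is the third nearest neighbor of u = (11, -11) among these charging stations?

B

Squared Euclidean distances:
|uA|² = 506.25 + 121 = 627.25
|uB|² = 49 + 361 = 410
|uC|² = 30.25 + 400 = 430.25
|uD|² = 441 + 420.25 = 861.25
|uE|² = 0 + 361 = 361
|uF|² = 144 + 400 = 544
|uG|² = 156.25 + 36 = 192.25
|uH|² = 506.25 + 30.25 = 536.5
|uJ|² = 462.25 + 42.25 = 504.5
Sorted ascending: G, E, B, C, … — the third-nearest is B.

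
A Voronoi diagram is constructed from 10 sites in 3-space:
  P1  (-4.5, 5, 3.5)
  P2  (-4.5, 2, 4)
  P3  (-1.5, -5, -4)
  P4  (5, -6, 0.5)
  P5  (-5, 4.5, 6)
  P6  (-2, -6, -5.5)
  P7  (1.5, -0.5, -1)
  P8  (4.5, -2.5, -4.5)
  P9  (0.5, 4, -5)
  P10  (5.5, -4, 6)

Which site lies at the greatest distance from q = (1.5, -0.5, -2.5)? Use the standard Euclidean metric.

Squared Euclidean distances:
|qP1|² = 36 + 30.25 + 36 = 102.25
|qP2|² = 36 + 6.25 + 42.25 = 84.5
|qP3|² = 9 + 20.25 + 2.25 = 31.5
|qP4|² = 12.25 + 30.25 + 9 = 51.5
|qP5|² = 42.25 + 25 + 72.25 = 139.5
|qP6|² = 12.25 + 30.25 + 9 = 51.5
|qP7|² = 0 + 0 + 2.25 = 2.25
|qP8|² = 9 + 4 + 4 = 17
|qP9|² = 1 + 20.25 + 6.25 = 27.5
d²(q, P10) = 16 + 12.25 + 72.25 = 100.5
The largest is to P5.

P5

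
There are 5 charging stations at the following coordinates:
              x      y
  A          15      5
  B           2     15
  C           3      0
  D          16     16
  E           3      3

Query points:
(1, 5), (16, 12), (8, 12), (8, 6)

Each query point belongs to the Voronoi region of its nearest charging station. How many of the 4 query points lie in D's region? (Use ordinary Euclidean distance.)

1

(1, 5) — d² to each: A:196, B:101, C:29, D:346, E:8 → nearest is E
(16, 12) — d² to each: A:50, B:205, C:313, D:16, E:250 → nearest is D
(8, 12) — d² to each: A:98, B:45, C:169, D:80, E:106 → nearest is B
(8, 6) — d² to each: A:50, B:117, C:61, D:164, E:34 → nearest is E
1 of the 4 points has D as nearest.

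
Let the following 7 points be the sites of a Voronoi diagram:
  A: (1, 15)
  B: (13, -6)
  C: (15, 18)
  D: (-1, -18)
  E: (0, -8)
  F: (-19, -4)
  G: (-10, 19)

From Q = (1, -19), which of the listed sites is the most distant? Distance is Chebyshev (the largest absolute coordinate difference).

G

d(Q,A) = max(0, 34) = 34
d(Q,B) = max(12, 13) = 13
d(Q,C) = max(14, 37) = 37
d(Q,D) = max(2, 1) = 2
d(Q,E) = max(1, 11) = 11
d(Q,F) = max(20, 15) = 20
d(Q,G) = max(11, 38) = 38
The largest is to G.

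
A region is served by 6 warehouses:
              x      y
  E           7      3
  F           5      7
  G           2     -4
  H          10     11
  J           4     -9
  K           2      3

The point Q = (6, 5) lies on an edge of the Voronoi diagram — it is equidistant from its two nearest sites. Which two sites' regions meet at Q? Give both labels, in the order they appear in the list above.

E and F

Squared distances from Q to each site:
|QE|² = (6−7)² + (5−3)² = 1 + 4 = 5
|QF|² = (6−5)² + (5−7)² = 1 + 4 = 5
|QG|² = (6−2)² + (5−(-4))² = 16 + 81 = 97
|QH|² = (6−10)² + (5−11)² = 16 + 36 = 52
|QJ|² = (6−4)² + (5−(-9))² = 4 + 196 = 200
|QK|² = (6−2)² + (5−3)² = 16 + 4 = 20
Q is equidistant from E and F (both at squared distance 5), and every other site is strictly farther — so Q lies on the E–F Voronoi edge.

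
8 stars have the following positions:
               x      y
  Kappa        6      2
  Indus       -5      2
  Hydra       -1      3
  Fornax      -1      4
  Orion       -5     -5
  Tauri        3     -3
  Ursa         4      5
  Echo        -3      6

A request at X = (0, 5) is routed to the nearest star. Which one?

Fornax

Since √ is increasing, it suffices to compare squared distances:
d²(X, Kappa) = 36 + 9 = 45
d²(X, Indus) = 25 + 9 = 34
d²(X, Hydra) = 1 + 4 = 5
d²(X, Fornax) = 1 + 1 = 2
d²(X, Orion) = 25 + 100 = 125
d²(X, Tauri) = 9 + 64 = 73
d²(X, Ursa) = 16 + 0 = 16
d²(X, Echo) = 9 + 1 = 10
Minimum is at Fornax.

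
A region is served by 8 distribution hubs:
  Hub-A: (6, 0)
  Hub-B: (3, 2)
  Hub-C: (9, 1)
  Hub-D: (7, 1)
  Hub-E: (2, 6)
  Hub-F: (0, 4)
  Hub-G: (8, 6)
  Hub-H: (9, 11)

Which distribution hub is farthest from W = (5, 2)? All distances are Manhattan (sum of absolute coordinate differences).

d(W, Hub-A) = 1 + 2 = 3
d(W, Hub-B) = 2 + 0 = 2
d(W, Hub-C) = 4 + 1 = 5
d(W, Hub-D) = 2 + 1 = 3
d(W, Hub-E) = 3 + 4 = 7
d(W, Hub-F) = 5 + 2 = 7
d(W, Hub-G) = 3 + 4 = 7
d(W, Hub-H) = 4 + 9 = 13
The largest is to Hub-H.

Hub-H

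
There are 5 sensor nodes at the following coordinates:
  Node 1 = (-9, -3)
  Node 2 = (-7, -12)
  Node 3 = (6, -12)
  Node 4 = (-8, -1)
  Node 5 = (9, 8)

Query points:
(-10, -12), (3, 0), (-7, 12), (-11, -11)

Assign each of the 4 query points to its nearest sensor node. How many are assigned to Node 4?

(-10, -12) — d² to each: Node 1:82, Node 2:9, Node 3:256, Node 4:125, Node 5:761 → nearest is Node 2
(3, 0) — d² to each: Node 1:153, Node 2:244, Node 3:153, Node 4:122, Node 5:100 → nearest is Node 5
(-7, 12) — d² to each: Node 1:229, Node 2:576, Node 3:745, Node 4:170, Node 5:272 → nearest is Node 4
(-11, -11) — d² to each: Node 1:68, Node 2:17, Node 3:290, Node 4:109, Node 5:761 → nearest is Node 2
1 of the 4 points has Node 4 as nearest.

1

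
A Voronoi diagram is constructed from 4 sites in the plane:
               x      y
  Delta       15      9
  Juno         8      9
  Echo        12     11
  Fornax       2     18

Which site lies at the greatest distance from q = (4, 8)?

Delta

Since √ is increasing, it suffices to compare squared distances:
d²(q, Delta) = (4−15)² + (8−9)² = 121 + 1 = 122
d²(q, Juno) = (4−8)² + (8−9)² = 16 + 1 = 17
d²(q, Echo) = (4−12)² + (8−11)² = 64 + 9 = 73
d²(q, Fornax) = (4−2)² + (8−18)² = 4 + 100 = 104
The largest is to Delta.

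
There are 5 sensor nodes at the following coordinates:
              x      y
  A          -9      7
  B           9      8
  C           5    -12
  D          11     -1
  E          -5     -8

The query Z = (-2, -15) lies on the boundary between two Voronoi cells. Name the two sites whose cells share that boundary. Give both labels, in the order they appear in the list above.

Squared distances from Z to each site:
|ZA|² = (-2−(-9))² + (-15−7)² = 49 + 484 = 533
|ZB|² = (-2−9)² + (-15−8)² = 121 + 529 = 650
|ZC|² = (-2−5)² + (-15−(-12))² = 49 + 9 = 58
|ZD|² = (-2−11)² + (-15−(-1))² = 169 + 196 = 365
|ZE|² = (-2−(-5))² + (-15−(-8))² = 9 + 49 = 58
Z is equidistant from C and E (both at squared distance 58), and every other site is strictly farther — so Z lies on the C–E Voronoi edge.

C and E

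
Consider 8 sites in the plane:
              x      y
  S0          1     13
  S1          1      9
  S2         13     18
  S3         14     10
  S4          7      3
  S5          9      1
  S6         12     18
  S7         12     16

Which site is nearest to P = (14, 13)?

Squared Euclidean distances:
|PS0|² = (14−1)² + (13−13)² = 169 + 0 = 169
|PS1|² = (14−1)² + (13−9)² = 169 + 16 = 185
|PS2|² = (14−13)² + (13−18)² = 1 + 25 = 26
|PS3|² = (14−14)² + (13−10)² = 0 + 9 = 9
|PS4|² = (14−7)² + (13−3)² = 49 + 100 = 149
|PS5|² = (14−9)² + (13−1)² = 25 + 144 = 169
|PS6|² = (14−12)² + (13−18)² = 4 + 25 = 29
|PS7|² = (14−12)² + (13−16)² = 4 + 9 = 13
The smallest is to S3, so P lies in the Voronoi region of S3.

S3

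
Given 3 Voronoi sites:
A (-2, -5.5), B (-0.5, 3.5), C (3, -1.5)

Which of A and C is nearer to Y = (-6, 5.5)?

C

Compare squared distances:
|YA|² = (-6−(-2))² + (5.5−(-5.5))² = 16 + 121 = 137
|YC|² = (-6−3)² + (5.5−(-1.5))² = 81 + 49 = 130
137 > 130, so C is closer.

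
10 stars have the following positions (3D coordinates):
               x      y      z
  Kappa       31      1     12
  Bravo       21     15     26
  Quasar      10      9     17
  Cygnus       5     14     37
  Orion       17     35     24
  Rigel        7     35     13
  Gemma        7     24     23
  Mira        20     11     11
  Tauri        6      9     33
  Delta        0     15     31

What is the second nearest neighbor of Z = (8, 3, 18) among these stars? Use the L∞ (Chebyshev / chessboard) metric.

Mira

d(Z, Kappa) = max(23, 2, 6) = 23
d(Z, Bravo) = max(13, 12, 8) = 13
d(Z, Quasar) = max(2, 6, 1) = 6
d(Z, Cygnus) = max(3, 11, 19) = 19
d(Z, Orion) = max(9, 32, 6) = 32
d(Z, Rigel) = max(1, 32, 5) = 32
d(Z, Gemma) = max(1, 21, 5) = 21
d(Z, Mira) = max(12, 8, 7) = 12
d(Z, Tauri) = max(2, 6, 15) = 15
d(Z, Delta) = max(8, 12, 13) = 13
Sorted ascending: Quasar, Mira, Bravo, … — the second-nearest is Mira.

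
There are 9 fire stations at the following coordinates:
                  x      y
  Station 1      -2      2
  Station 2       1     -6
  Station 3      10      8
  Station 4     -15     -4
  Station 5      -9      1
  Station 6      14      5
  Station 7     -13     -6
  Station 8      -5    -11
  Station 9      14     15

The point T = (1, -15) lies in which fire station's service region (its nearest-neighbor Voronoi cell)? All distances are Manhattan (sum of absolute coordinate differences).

d(T, Station 1) = 3 + 17 = 20
d(T, Station 2) = 0 + 9 = 9
d(T, Station 3) = 9 + 23 = 32
d(T, Station 4) = 16 + 11 = 27
d(T, Station 5) = 10 + 16 = 26
d(T, Station 6) = 13 + 20 = 33
d(T, Station 7) = 14 + 9 = 23
d(T, Station 8) = 6 + 4 = 10
d(T, Station 9) = 13 + 30 = 43
Station 2 is nearest.

Station 2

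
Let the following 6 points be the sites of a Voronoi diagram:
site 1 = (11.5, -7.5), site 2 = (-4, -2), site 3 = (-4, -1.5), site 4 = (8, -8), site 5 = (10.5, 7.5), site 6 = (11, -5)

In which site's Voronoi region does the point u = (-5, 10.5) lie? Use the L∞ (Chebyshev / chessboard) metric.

d(u, site 1) = max(16.5, 18) = 18
d(u, site 2) = max(1, 12.5) = 12.5
d(u, site 3) = max(1, 12) = 12
d(u, site 4) = max(13, 18.5) = 18.5
d(u, site 5) = max(15.5, 3) = 15.5
d(u, site 6) = max(16, 15.5) = 16
Minimum is at site 3.

site 3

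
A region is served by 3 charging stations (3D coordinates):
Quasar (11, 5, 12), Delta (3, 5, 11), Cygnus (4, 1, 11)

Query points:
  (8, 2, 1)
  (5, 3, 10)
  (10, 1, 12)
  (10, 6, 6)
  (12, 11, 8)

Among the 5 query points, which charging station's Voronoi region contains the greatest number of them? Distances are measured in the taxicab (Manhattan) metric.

(8, 2, 1) — d to each: Quasar:17, Delta:18, Cygnus:15 → nearest is Cygnus
(5, 3, 10) — d to each: Quasar:10, Delta:5, Cygnus:4 → nearest is Cygnus
(10, 1, 12) — d to each: Quasar:5, Delta:12, Cygnus:7 → nearest is Quasar
(10, 6, 6) — d to each: Quasar:8, Delta:13, Cygnus:16 → nearest is Quasar
(12, 11, 8) — d to each: Quasar:11, Delta:18, Cygnus:21 → nearest is Quasar
Tally — Quasar:3, Cygnus:2. Quasar captures the most (3).

Quasar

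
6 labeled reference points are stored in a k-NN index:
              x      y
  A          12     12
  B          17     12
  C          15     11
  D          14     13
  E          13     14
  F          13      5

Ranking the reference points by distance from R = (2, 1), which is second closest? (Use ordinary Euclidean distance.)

Since √ is increasing, it suffices to compare squared distances:
|RA|² = 100 + 121 = 221
|RB|² = 225 + 121 = 346
|RC|² = 169 + 100 = 269
|RD|² = 144 + 144 = 288
|RE|² = 121 + 169 = 290
|RF|² = 121 + 16 = 137
Sorted ascending: F, A, C, … — the second-nearest is A.

A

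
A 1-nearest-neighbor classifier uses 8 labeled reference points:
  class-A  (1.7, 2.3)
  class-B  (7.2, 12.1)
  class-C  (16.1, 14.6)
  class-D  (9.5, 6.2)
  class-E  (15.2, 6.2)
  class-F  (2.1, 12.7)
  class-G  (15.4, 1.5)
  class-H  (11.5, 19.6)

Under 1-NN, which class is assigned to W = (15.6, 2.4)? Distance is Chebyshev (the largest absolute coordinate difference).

class-G

d(W, class-A) = max(13.9, 0.1) = 13.9
d(W, class-B) = max(8.4, 9.7) = 9.7
d(W, class-C) = max(0.5, 12.2) = 12.2
d(W, class-D) = max(6.1, 3.8) = 6.1
d(W, class-E) = max(0.4, 3.8) = 3.8
d(W, class-F) = max(13.5, 10.3) = 13.5
d(W, class-G) = max(0.2, 0.9) = 0.9
d(W, class-H) = max(4.1, 17.2) = 17.2
class-G is nearest.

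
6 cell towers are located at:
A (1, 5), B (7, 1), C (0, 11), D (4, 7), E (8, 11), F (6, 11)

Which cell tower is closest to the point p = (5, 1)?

B

Since √ is increasing, it suffices to compare squared distances:
|pA|² = (5−1)² + (1−5)² = 16 + 16 = 32
|pB|² = (5−7)² + (1−1)² = 4 + 0 = 4
|pC|² = (5−0)² + (1−11)² = 25 + 100 = 125
|pD|² = (5−4)² + (1−7)² = 1 + 36 = 37
|pE|² = (5−8)² + (1−11)² = 9 + 100 = 109
|pF|² = (5−6)² + (1−11)² = 1 + 100 = 101
B is nearest.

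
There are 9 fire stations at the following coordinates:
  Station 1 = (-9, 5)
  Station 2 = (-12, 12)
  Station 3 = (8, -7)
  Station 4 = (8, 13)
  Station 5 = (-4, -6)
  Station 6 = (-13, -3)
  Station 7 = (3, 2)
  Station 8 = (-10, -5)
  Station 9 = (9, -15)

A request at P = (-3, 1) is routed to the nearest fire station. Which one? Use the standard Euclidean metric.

Station 7

Squared Euclidean distances:
d²(P, Station 1) = (-3−(-9))² + (1−5)² = 36 + 16 = 52
d²(P, Station 2) = (-3−(-12))² + (1−12)² = 81 + 121 = 202
d²(P, Station 3) = (-3−8)² + (1−(-7))² = 121 + 64 = 185
d²(P, Station 4) = (-3−8)² + (1−13)² = 121 + 144 = 265
d²(P, Station 5) = (-3−(-4))² + (1−(-6))² = 1 + 49 = 50
d²(P, Station 6) = (-3−(-13))² + (1−(-3))² = 100 + 16 = 116
d²(P, Station 7) = (-3−3)² + (1−2)² = 36 + 1 = 37
d²(P, Station 8) = (-3−(-10))² + (1−(-5))² = 49 + 36 = 85
d²(P, Station 9) = (-3−9)² + (1−(-15))² = 144 + 256 = 400
Minimum is at Station 7.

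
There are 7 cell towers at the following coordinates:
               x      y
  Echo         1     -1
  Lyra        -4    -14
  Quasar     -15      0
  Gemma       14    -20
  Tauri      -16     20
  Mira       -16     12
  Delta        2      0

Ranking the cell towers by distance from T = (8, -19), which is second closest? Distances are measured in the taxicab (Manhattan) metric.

d(T, Echo) = 7 + 18 = 25
d(T, Lyra) = 12 + 5 = 17
d(T, Quasar) = 23 + 19 = 42
d(T, Gemma) = 6 + 1 = 7
d(T, Tauri) = 24 + 39 = 63
d(T, Mira) = 24 + 31 = 55
d(T, Delta) = 6 + 19 = 25
Sorted ascending: Gemma, Lyra, Echo, … — the second-nearest is Lyra.

Lyra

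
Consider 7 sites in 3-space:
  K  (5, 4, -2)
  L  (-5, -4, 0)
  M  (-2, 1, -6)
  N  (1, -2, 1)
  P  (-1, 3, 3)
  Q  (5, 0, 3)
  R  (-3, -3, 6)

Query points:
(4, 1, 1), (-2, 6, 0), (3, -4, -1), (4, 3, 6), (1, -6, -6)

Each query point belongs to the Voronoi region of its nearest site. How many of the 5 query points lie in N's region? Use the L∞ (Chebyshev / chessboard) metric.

(4, 1, 1) — d to each: K:3, L:9, M:7, N:3, P:5, Q:2, R:7 → nearest is Q
(-2, 6, 0) — d to each: K:7, L:10, M:6, N:8, P:3, Q:7, R:9 → nearest is P
(3, -4, -1) — d to each: K:8, L:8, M:5, N:2, P:7, Q:4, R:7 → nearest is N
(4, 3, 6) — d to each: K:8, L:9, M:12, N:5, P:5, Q:3, R:7 → nearest is Q
(1, -6, -6) — d to each: K:10, L:6, M:7, N:7, P:9, Q:9, R:12 → nearest is L
1 of the 5 points has N as nearest.

1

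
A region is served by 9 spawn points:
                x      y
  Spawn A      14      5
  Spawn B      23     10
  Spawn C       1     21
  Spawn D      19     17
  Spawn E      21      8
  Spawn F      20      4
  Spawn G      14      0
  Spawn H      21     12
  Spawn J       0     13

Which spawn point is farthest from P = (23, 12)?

Spawn C

Squared Euclidean distances:
d²(P, Spawn A) = (23−14)² + (12−5)² = 81 + 49 = 130
d²(P, Spawn B) = (23−23)² + (12−10)² = 0 + 4 = 4
d²(P, Spawn C) = (23−1)² + (12−21)² = 484 + 81 = 565
d²(P, Spawn D) = (23−19)² + (12−17)² = 16 + 25 = 41
d²(P, Spawn E) = (23−21)² + (12−8)² = 4 + 16 = 20
d²(P, Spawn F) = (23−20)² + (12−4)² = 9 + 64 = 73
d²(P, Spawn G) = (23−14)² + (12−0)² = 81 + 144 = 225
d²(P, Spawn H) = (23−21)² + (12−12)² = 4 + 0 = 4
d²(P, Spawn J) = (23−0)² + (12−13)² = 529 + 1 = 530
The largest is to Spawn C.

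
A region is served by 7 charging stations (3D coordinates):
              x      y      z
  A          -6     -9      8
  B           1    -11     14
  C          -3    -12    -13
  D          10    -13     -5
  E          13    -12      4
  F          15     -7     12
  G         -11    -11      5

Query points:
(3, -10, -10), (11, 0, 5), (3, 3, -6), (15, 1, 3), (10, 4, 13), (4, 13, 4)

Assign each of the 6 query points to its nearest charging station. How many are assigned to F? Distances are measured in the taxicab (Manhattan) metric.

(3, -10, -10) — d to each: A:28, B:27, C:11, D:15, E:26, F:37, G:30 → nearest is C
(11, 0, 5) — d to each: A:29, B:30, C:44, D:24, E:15, F:18, G:33 → nearest is E
(3, 3, -6) — d to each: A:35, B:36, C:28, D:24, E:35, F:40, G:39 → nearest is D
(15, 1, 3) — d to each: A:36, B:37, C:47, D:27, E:16, F:17, G:40 → nearest is E
(10, 4, 13) — d to each: A:34, B:25, C:55, D:35, E:28, F:17, G:44 → nearest is F
(4, 13, 4) — d to each: A:36, B:37, C:49, D:41, E:34, F:39, G:40 → nearest is E
1 of the 6 points has F as nearest.

1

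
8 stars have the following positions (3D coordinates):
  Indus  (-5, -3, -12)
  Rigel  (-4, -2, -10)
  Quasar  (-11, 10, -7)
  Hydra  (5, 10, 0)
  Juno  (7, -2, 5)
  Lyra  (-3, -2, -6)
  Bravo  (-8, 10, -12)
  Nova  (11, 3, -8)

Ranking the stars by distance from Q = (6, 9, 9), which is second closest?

Squared Euclidean distances:
d²(Q, Indus) = 121 + 144 + 441 = 706
d²(Q, Rigel) = 100 + 121 + 361 = 582
d²(Q, Quasar) = 289 + 1 + 256 = 546
d²(Q, Hydra) = 1 + 1 + 81 = 83
d²(Q, Juno) = 1 + 121 + 16 = 138
d²(Q, Lyra) = 81 + 121 + 225 = 427
d²(Q, Bravo) = 196 + 1 + 441 = 638
d²(Q, Nova) = 25 + 36 + 289 = 350
Sorted ascending: Hydra, Juno, Nova, … — the second-nearest is Juno.

Juno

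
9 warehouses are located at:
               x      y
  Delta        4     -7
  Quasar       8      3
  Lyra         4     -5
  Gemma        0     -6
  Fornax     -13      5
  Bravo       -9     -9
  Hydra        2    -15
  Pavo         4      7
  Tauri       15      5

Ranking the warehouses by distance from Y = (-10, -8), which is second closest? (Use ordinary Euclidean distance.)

Gemma

Since √ is increasing, it suffices to compare squared distances:
d²(Y, Delta) = (-10−4)² + (-8−(-7))² = 196 + 1 = 197
d²(Y, Quasar) = (-10−8)² + (-8−3)² = 324 + 121 = 445
d²(Y, Lyra) = (-10−4)² + (-8−(-5))² = 196 + 9 = 205
d²(Y, Gemma) = (-10−0)² + (-8−(-6))² = 100 + 4 = 104
d²(Y, Fornax) = (-10−(-13))² + (-8−5)² = 9 + 169 = 178
d²(Y, Bravo) = (-10−(-9))² + (-8−(-9))² = 1 + 1 = 2
d²(Y, Hydra) = (-10−2)² + (-8−(-15))² = 144 + 49 = 193
d²(Y, Pavo) = (-10−4)² + (-8−7)² = 196 + 225 = 421
d²(Y, Tauri) = (-10−15)² + (-8−5)² = 625 + 169 = 794
Sorted ascending: Bravo, Gemma, Fornax, … — the second-nearest is Gemma.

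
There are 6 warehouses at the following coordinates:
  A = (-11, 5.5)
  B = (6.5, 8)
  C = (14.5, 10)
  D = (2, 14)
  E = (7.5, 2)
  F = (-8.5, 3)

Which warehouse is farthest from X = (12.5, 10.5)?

A

Compare squared distances (the ordering matches that of the actual distances):
|XA|² = (12.5−(-11))² + (10.5−5.5)² = 552.25 + 25 = 577.25
|XB|² = (12.5−6.5)² + (10.5−8)² = 36 + 6.25 = 42.25
|XC|² = (12.5−14.5)² + (10.5−10)² = 4 + 0.25 = 4.25
|XD|² = (12.5−2)² + (10.5−14)² = 110.25 + 12.25 = 122.5
|XE|² = (12.5−7.5)² + (10.5−2)² = 25 + 72.25 = 97.25
|XF|² = (12.5−(-8.5))² + (10.5−3)² = 441 + 56.25 = 497.25
The largest is to A.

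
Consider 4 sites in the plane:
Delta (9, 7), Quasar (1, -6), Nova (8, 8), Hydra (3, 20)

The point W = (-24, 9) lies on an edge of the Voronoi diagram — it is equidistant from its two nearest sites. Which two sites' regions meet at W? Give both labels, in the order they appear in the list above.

Squared distances from W to each site:
d²(W, Delta) = (-24−9)² + (9−7)² = 1089 + 4 = 1093
d²(W, Quasar) = (-24−1)² + (9−(-6))² = 625 + 225 = 850
d²(W, Nova) = (-24−8)² + (9−8)² = 1024 + 1 = 1025
d²(W, Hydra) = (-24−3)² + (9−20)² = 729 + 121 = 850
W is equidistant from Quasar and Hydra (both at squared distance 850), and every other site is strictly farther — so W lies on the Quasar–Hydra Voronoi edge.

Quasar and Hydra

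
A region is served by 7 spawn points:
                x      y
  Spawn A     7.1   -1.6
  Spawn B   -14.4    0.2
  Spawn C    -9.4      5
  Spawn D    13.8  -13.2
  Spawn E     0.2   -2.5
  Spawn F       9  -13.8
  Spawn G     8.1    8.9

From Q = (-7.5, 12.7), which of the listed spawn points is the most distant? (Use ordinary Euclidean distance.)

Squared Euclidean distances:
d²(Q, Spawn A) = (-7.5−7.1)² + (12.7−(-1.6))² = 213.16 + 204.49 = 417.65
d²(Q, Spawn B) = (-7.5−(-14.4))² + (12.7−0.2)² = 47.61 + 156.25 = 203.86
d²(Q, Spawn C) = (-7.5−(-9.4))² + (12.7−5)² = 3.61 + 59.29 = 62.9
d²(Q, Spawn D) = (-7.5−13.8)² + (12.7−(-13.2))² = 453.69 + 670.81 = 1124.5
d²(Q, Spawn E) = (-7.5−0.2)² + (12.7−(-2.5))² = 59.29 + 231.04 = 290.33
d²(Q, Spawn F) = (-7.5−9)² + (12.7−(-13.8))² = 272.25 + 702.25 = 974.5
d²(Q, Spawn G) = (-7.5−8.1)² + (12.7−8.9)² = 243.36 + 14.44 = 257.8
The largest is to Spawn D.

Spawn D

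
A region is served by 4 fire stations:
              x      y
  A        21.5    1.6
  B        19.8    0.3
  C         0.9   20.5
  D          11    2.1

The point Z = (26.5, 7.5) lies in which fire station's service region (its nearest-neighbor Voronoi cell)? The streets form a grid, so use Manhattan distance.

A

d(Z,A) = |26.5−21.5| + |7.5−1.6| = 5 + 5.9 = 10.9
d(Z,B) = |26.5−19.8| + |7.5−0.3| = 6.7 + 7.2 = 13.9
d(Z,C) = |26.5−0.9| + |7.5−20.5| = 25.6 + 13 = 38.6
d(Z,D) = |26.5−11| + |7.5−2.1| = 15.5 + 5.4 = 20.9
The smallest is to A, so Z lies in the Voronoi region of A.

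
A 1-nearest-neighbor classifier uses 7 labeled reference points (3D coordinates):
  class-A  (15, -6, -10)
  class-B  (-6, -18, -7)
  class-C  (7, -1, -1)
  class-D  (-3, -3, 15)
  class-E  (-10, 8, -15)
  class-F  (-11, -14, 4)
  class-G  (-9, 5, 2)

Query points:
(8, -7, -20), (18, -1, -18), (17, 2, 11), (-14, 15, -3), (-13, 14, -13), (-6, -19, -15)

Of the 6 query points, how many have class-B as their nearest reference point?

1

(8, -7, -20) — d² to each: class-A:150, class-B:486, class-C:398, class-D:1362, class-E:574, class-F:986, class-G:917 → nearest is class-A
(18, -1, -18) — d² to each: class-A:98, class-B:986, class-C:410, class-D:1534, class-E:874, class-F:1494, class-G:1165 → nearest is class-A
(17, 2, 11) — d² to each: class-A:509, class-B:1253, class-C:253, class-D:441, class-E:1441, class-F:1089, class-G:766 → nearest is class-C
(-14, 15, -3) — d² to each: class-A:1331, class-B:1169, class-C:701, class-D:769, class-E:209, class-F:899, class-G:150 → nearest is class-G
(-13, 14, -13) — d² to each: class-A:1193, class-B:1109, class-C:769, class-D:1173, class-E:49, class-F:1077, class-G:322 → nearest is class-E
(-6, -19, -15) — d² to each: class-A:635, class-B:65, class-C:689, class-D:1165, class-E:745, class-F:411, class-G:874 → nearest is class-B
1 of the 6 points has class-B as nearest.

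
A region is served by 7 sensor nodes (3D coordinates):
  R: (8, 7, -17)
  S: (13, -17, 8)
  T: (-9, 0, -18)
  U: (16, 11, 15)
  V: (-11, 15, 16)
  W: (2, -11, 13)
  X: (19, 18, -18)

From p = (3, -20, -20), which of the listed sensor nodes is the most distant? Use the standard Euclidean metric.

Compare squared distances (the ordering matches that of the actual distances):
|pR|² = 25 + 729 + 9 = 763
|pS|² = 100 + 9 + 784 = 893
|pT|² = 144 + 400 + 4 = 548
|pU|² = 169 + 961 + 1225 = 2355
|pV|² = 196 + 1225 + 1296 = 2717
|pW|² = 1 + 81 + 1089 = 1171
|pX|² = 256 + 1444 + 4 = 1704
The largest is to V.

V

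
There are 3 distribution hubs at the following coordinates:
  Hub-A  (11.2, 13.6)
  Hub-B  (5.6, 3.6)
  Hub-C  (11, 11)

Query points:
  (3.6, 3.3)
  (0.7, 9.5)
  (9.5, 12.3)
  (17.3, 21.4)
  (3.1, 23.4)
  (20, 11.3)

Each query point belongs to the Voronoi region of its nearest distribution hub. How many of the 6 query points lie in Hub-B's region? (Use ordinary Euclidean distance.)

(3.6, 3.3) — d² to each: Hub-A:163.85, Hub-B:4.09, Hub-C:114.05 → nearest is Hub-B
(0.7, 9.5) — d² to each: Hub-A:127.06, Hub-B:58.82, Hub-C:108.34 → nearest is Hub-B
(9.5, 12.3) — d² to each: Hub-A:4.58, Hub-B:90.9, Hub-C:3.94 → nearest is Hub-C
(17.3, 21.4) — d² to each: Hub-A:98.05, Hub-B:453.73, Hub-C:147.85 → nearest is Hub-A
(3.1, 23.4) — d² to each: Hub-A:161.65, Hub-B:398.29, Hub-C:216.17 → nearest is Hub-A
(20, 11.3) — d² to each: Hub-A:82.73, Hub-B:266.65, Hub-C:81.09 → nearest is Hub-C
2 of the 6 points have Hub-B as nearest.

2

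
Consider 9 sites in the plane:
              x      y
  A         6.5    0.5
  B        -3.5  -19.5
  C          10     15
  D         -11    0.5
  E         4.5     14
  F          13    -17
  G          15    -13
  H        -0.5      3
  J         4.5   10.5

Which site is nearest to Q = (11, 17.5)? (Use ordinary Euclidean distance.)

C

Since √ is increasing, it suffices to compare squared distances:
|QA|² = 20.25 + 289 = 309.25
|QB|² = 210.25 + 1369 = 1579.25
|QC|² = 1 + 6.25 = 7.25
|QD|² = 484 + 289 = 773
|QE|² = 42.25 + 12.25 = 54.5
|QF|² = 4 + 1190.25 = 1194.25
|QG|² = 16 + 930.25 = 946.25
|QH|² = 132.25 + 210.25 = 342.5
|QJ|² = 42.25 + 49 = 91.25
The smallest is to C, so Q lies in the Voronoi region of C.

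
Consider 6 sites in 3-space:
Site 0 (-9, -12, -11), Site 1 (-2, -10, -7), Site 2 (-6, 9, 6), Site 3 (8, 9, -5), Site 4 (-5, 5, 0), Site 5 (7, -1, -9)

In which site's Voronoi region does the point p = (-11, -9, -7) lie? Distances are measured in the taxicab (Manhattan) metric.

d(p, Site 0) = 2 + 3 + 4 = 9
d(p, Site 1) = 9 + 1 + 0 = 10
d(p, Site 2) = 5 + 18 + 13 = 36
d(p, Site 3) = 19 + 18 + 2 = 39
d(p, Site 4) = 6 + 14 + 7 = 27
d(p, Site 5) = 18 + 8 + 2 = 28
Minimum is at Site 0.

Site 0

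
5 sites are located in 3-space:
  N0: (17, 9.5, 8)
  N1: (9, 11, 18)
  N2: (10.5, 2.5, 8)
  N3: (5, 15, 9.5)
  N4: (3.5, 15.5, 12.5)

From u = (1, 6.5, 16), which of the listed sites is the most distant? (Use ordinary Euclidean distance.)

Squared Euclidean distances:
|uN0|² = (1−17)² + (6.5−9.5)² + (16−8)² = 256 + 9 + 64 = 329
|uN1|² = (1−9)² + (6.5−11)² + (16−18)² = 64 + 20.25 + 4 = 88.25
|uN2|² = (1−10.5)² + (6.5−2.5)² + (16−8)² = 90.25 + 16 + 64 = 170.25
|uN3|² = (1−5)² + (6.5−15)² + (16−9.5)² = 16 + 72.25 + 42.25 = 130.5
|uN4|² = (1−3.5)² + (6.5−15.5)² + (16−12.5)² = 6.25 + 81 + 12.25 = 99.5
The largest is to N0.

N0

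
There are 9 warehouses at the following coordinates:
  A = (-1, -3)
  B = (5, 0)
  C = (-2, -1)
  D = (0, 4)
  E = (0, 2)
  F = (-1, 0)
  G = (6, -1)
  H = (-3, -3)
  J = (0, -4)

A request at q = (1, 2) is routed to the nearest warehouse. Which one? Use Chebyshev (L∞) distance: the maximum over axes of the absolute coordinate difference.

d(q,A) = max(2, 5) = 5
d(q,B) = max(4, 2) = 4
d(q,C) = max(3, 3) = 3
d(q,D) = max(1, 2) = 2
d(q,E) = max(1, 0) = 1
d(q,F) = max(2, 2) = 2
d(q,G) = max(5, 3) = 5
d(q,H) = max(4, 5) = 5
d(q,J) = max(1, 6) = 6
Minimum is at E.

E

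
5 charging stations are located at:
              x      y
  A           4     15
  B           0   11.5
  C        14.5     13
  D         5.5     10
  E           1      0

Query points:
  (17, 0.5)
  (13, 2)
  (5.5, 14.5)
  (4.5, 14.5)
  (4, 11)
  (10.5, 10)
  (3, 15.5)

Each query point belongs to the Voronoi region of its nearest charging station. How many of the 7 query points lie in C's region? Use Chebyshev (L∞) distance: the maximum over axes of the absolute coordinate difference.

(17, 0.5) — d to each: A:14.5, B:17, C:12.5, D:11.5, E:16 → nearest is D
(13, 2) — d to each: A:13, B:13, C:11, D:8, E:12 → nearest is D
(5.5, 14.5) — d to each: A:1.5, B:5.5, C:9, D:4.5, E:14.5 → nearest is A
(4.5, 14.5) — d to each: A:0.5, B:4.5, C:10, D:4.5, E:14.5 → nearest is A
(4, 11) — d to each: A:4, B:4, C:10.5, D:1.5, E:11 → nearest is D
(10.5, 10) — d to each: A:6.5, B:10.5, C:4, D:5, E:10 → nearest is C
(3, 15.5) — d to each: A:1, B:4, C:11.5, D:5.5, E:15.5 → nearest is A
1 of the 7 points has C as nearest.

1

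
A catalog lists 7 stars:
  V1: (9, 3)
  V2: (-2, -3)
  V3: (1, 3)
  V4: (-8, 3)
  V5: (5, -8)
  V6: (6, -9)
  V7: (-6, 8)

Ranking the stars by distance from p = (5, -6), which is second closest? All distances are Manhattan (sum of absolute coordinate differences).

V6

d(p,V1) = |5−9| + |-6−3| = 4 + 9 = 13
d(p,V2) = |5−(-2)| + |-6−(-3)| = 7 + 3 = 10
d(p,V3) = |5−1| + |-6−3| = 4 + 9 = 13
d(p,V4) = |5−(-8)| + |-6−3| = 13 + 9 = 22
d(p,V5) = |5−5| + |-6−(-8)| = 0 + 2 = 2
d(p,V6) = |5−6| + |-6−(-9)| = 1 + 3 = 4
d(p,V7) = |5−(-6)| + |-6−8| = 11 + 14 = 25
Sorted ascending: V5, V6, V2, … — the second-nearest is V6.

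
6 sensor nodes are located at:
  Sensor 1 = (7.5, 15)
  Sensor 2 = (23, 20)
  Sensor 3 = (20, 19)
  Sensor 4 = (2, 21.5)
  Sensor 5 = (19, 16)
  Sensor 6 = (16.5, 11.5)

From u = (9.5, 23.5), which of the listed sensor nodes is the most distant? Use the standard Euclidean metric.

Sensor 2

Squared Euclidean distances:
d²(u, Sensor 1) = (9.5−7.5)² + (23.5−15)² = 4 + 72.25 = 76.25
d²(u, Sensor 2) = (9.5−23)² + (23.5−20)² = 182.25 + 12.25 = 194.5
d²(u, Sensor 3) = (9.5−20)² + (23.5−19)² = 110.25 + 20.25 = 130.5
d²(u, Sensor 4) = (9.5−2)² + (23.5−21.5)² = 56.25 + 4 = 60.25
d²(u, Sensor 5) = (9.5−19)² + (23.5−16)² = 90.25 + 56.25 = 146.5
d²(u, Sensor 6) = (9.5−16.5)² + (23.5−11.5)² = 49 + 144 = 193
The largest is to Sensor 2.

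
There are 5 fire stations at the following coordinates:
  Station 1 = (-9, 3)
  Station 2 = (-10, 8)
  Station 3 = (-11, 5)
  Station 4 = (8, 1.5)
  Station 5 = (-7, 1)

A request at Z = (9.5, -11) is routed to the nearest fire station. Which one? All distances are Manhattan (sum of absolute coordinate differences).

d(Z, Station 1) = 18.5 + 14 = 32.5
d(Z, Station 2) = 19.5 + 19 = 38.5
d(Z, Station 3) = 20.5 + 16 = 36.5
d(Z, Station 4) = 1.5 + 12.5 = 14
d(Z, Station 5) = 16.5 + 12 = 28.5
The smallest is to Station 4, so Z lies in the Voronoi region of Station 4.

Station 4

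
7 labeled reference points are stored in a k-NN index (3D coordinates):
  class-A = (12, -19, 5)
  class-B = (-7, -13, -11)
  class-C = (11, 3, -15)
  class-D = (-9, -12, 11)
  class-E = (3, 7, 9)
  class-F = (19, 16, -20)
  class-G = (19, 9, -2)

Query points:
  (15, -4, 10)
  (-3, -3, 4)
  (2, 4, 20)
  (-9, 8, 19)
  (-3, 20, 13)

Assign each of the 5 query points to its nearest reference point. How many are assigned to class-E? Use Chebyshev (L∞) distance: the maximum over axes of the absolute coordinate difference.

(15, -4, 10) — d to each: class-A:15, class-B:22, class-C:25, class-D:24, class-E:12, class-F:30, class-G:13 → nearest is class-E
(-3, -3, 4) — d to each: class-A:16, class-B:15, class-C:19, class-D:9, class-E:10, class-F:24, class-G:22 → nearest is class-D
(2, 4, 20) — d to each: class-A:23, class-B:31, class-C:35, class-D:16, class-E:11, class-F:40, class-G:22 → nearest is class-E
(-9, 8, 19) — d to each: class-A:27, class-B:30, class-C:34, class-D:20, class-E:12, class-F:39, class-G:28 → nearest is class-E
(-3, 20, 13) — d to each: class-A:39, class-B:33, class-C:28, class-D:32, class-E:13, class-F:33, class-G:22 → nearest is class-E
4 of the 5 points have class-E as nearest.

4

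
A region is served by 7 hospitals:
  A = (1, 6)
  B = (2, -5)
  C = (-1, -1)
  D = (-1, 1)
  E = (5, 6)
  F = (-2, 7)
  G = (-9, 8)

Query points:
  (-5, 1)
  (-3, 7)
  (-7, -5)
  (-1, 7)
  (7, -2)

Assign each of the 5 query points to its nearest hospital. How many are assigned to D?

1

(-5, 1) — d² to each: A:61, B:85, C:20, D:16, E:125, F:45, G:65 → nearest is D
(-3, 7) — d² to each: A:17, B:169, C:68, D:40, E:65, F:1, G:37 → nearest is F
(-7, -5) — d² to each: A:185, B:81, C:52, D:72, E:265, F:169, G:173 → nearest is C
(-1, 7) — d² to each: A:5, B:153, C:64, D:36, E:37, F:1, G:65 → nearest is F
(7, -2) — d² to each: A:100, B:34, C:65, D:73, E:68, F:162, G:356 → nearest is B
1 of the 5 points has D as nearest.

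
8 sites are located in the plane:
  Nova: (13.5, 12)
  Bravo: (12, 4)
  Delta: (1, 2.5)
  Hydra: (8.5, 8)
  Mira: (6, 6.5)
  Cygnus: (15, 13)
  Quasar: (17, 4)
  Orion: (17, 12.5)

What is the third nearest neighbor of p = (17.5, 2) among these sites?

Orion

Since √ is increasing, it suffices to compare squared distances:
d²(p, Nova) = 16 + 100 = 116
d²(p, Bravo) = 30.25 + 4 = 34.25
d²(p, Delta) = 272.25 + 0.25 = 272.5
d²(p, Hydra) = 81 + 36 = 117
d²(p, Mira) = 132.25 + 20.25 = 152.5
d²(p, Cygnus) = 6.25 + 121 = 127.25
d²(p, Quasar) = 0.25 + 4 = 4.25
d²(p, Orion) = 0.25 + 110.25 = 110.5
Sorted ascending: Quasar, Bravo, Orion, Nova, … — the third-nearest is Orion.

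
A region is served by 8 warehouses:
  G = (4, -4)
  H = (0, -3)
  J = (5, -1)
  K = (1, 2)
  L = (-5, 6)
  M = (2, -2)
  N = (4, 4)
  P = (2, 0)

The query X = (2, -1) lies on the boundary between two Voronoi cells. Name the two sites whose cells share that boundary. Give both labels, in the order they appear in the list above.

M and P

Squared distances from X to each site:
|XG|² = 4 + 9 = 13
|XH|² = 4 + 4 = 8
|XJ|² = 9 + 0 = 9
|XK|² = 1 + 9 = 10
|XL|² = 49 + 49 = 98
|XM|² = 0 + 1 = 1
|XN|² = 4 + 25 = 29
|XP|² = 0 + 1 = 1
X is equidistant from M and P (both at squared distance 1), and every other site is strictly farther — so X lies on the M–P Voronoi edge.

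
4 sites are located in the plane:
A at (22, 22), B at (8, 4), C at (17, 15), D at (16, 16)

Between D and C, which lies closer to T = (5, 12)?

D

Compare squared distances:
|TD|² = (5−16)² + (12−16)² = 121 + 16 = 137
|TC|² = (5−17)² + (12−15)² = 144 + 9 = 153
137 < 153, so D is closer.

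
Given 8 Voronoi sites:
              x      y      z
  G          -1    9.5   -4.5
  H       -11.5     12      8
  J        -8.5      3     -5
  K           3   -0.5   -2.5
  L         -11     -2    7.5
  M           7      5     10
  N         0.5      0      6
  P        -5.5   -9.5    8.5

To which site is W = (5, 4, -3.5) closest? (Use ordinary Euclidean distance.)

Since √ is increasing, it suffices to compare squared distances:
|WG|² = 36 + 30.25 + 1 = 67.25
|WH|² = 272.25 + 64 + 132.25 = 468.5
|WJ|² = 182.25 + 1 + 2.25 = 185.5
|WK|² = 4 + 20.25 + 1 = 25.25
|WL|² = 256 + 36 + 121 = 413
|WM|² = 4 + 1 + 182.25 = 187.25
|WN|² = 20.25 + 16 + 90.25 = 126.5
|WP|² = 110.25 + 182.25 + 144 = 436.5
The smallest is to K, so W lies in the Voronoi region of K.

K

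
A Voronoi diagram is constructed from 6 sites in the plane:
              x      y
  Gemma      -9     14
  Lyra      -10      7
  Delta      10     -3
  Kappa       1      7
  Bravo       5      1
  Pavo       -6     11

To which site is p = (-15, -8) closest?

Compare squared distances (the ordering matches that of the actual distances):
d²(p, Gemma) = (-15−(-9))² + (-8−14)² = 36 + 484 = 520
d²(p, Lyra) = (-15−(-10))² + (-8−7)² = 25 + 225 = 250
d²(p, Delta) = (-15−10)² + (-8−(-3))² = 625 + 25 = 650
d²(p, Kappa) = (-15−1)² + (-8−7)² = 256 + 225 = 481
d²(p, Bravo) = (-15−5)² + (-8−1)² = 400 + 81 = 481
d²(p, Pavo) = (-15−(-6))² + (-8−11)² = 81 + 361 = 442
Lyra is nearest.

Lyra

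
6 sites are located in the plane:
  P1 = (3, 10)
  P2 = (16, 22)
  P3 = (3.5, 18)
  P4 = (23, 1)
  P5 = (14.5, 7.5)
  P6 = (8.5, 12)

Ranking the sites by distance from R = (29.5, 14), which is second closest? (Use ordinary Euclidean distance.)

P2

Since √ is increasing, it suffices to compare squared distances:
|RP1|² = (29.5−3)² + (14−10)² = 702.25 + 16 = 718.25
|RP2|² = (29.5−16)² + (14−22)² = 182.25 + 64 = 246.25
|RP3|² = (29.5−3.5)² + (14−18)² = 676 + 16 = 692
|RP4|² = (29.5−23)² + (14−1)² = 42.25 + 169 = 211.25
|RP5|² = (29.5−14.5)² + (14−7.5)² = 225 + 42.25 = 267.25
|RP6|² = (29.5−8.5)² + (14−12)² = 441 + 4 = 445
Sorted ascending: P4, P2, P5, … — the second-nearest is P2.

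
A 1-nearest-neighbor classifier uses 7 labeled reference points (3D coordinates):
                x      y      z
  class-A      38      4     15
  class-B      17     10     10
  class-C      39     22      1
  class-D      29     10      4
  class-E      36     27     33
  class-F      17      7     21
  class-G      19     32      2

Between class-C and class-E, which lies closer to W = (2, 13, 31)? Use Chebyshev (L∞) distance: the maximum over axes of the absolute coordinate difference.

class-E

d(W, class-C) = max(37, 9, 30) = 37
d(W, class-E) = max(34, 14, 2) = 34
37 > 34, so class-E is closer.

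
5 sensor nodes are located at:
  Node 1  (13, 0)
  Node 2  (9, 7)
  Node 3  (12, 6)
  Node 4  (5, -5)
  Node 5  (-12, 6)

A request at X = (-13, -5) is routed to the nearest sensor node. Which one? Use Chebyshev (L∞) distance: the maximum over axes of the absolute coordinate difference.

d(X, Node 1) = max(26, 5) = 26
d(X, Node 2) = max(22, 12) = 22
d(X, Node 3) = max(25, 11) = 25
d(X, Node 4) = max(18, 0) = 18
d(X, Node 5) = max(1, 11) = 11
Minimum is at Node 5.

Node 5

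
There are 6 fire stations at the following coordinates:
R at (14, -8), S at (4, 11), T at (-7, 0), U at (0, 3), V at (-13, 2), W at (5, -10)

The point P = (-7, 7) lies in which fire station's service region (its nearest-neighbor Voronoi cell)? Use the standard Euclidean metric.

Compare squared distances (the ordering matches that of the actual distances):
|PR|² = (-7−14)² + (7−(-8))² = 441 + 225 = 666
|PS|² = (-7−4)² + (7−11)² = 121 + 16 = 137
|PT|² = (-7−(-7))² + (7−0)² = 0 + 49 = 49
|PU|² = (-7−0)² + (7−3)² = 49 + 16 = 65
|PV|² = (-7−(-13))² + (7−2)² = 36 + 25 = 61
|PW|² = (-7−5)² + (7−(-10))² = 144 + 289 = 433
Minimum is at T.

T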